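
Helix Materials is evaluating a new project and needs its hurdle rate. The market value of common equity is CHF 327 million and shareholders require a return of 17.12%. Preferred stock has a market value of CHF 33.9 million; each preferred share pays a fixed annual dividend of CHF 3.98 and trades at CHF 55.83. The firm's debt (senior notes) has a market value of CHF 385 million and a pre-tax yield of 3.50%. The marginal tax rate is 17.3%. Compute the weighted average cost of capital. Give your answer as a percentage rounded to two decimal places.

Cost of preferred: Rp = 3.98 / 55.83 = 7.1288%.
Total capital V = 327 + 33.9 + 385 = 745.9.
Equity: weight = 327/745.9 = 0.4384; cost = 17.12%.
Preferred: weight = 33.9/745.9 = 0.0454; cost = 7.1288%.
Senior notes: weight = 385/745.9 = 0.5162; after-tax cost = 3.5% × (1 − 17.3%) = 2.8945%.
WACC = 0.4384 × 17.1200% + 0.0454 × 7.1288% + 0.5162 × 2.8945% = 9.3234%.

9.32%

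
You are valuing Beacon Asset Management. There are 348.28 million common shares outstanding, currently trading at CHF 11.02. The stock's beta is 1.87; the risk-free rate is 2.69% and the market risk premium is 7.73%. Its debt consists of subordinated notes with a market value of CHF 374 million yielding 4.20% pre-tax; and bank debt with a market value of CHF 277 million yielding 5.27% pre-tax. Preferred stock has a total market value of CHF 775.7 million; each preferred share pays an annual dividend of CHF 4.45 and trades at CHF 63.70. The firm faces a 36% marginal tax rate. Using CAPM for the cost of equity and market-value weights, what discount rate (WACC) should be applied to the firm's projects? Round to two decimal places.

13.90%

Cost of equity via CAPM: Re = 2.69% + 1.87 × 7.73% = 17.1451%.
Cost of preferred: Rp = 4.45 / 63.7 = 6.9859%.
Market value of equity E = 11.02 × 348.28m = 3838.0456m.
Total capital V = 3838.0456 + 775.7 + 374 + 277 = 5264.7456.
Equity: weight = 3838.0456/5264.7456 = 0.7290; cost = 17.1451%.
Preferred: weight = 775.7/5264.7456 = 0.1473; cost = 6.9859%.
Subordinated notes: weight = 374/5264.7456 = 0.0710; after-tax cost = 4.2% × (1 − 36%) = 2.6880%.
Bank debt: weight = 277/5264.7456 = 0.0526; after-tax cost = 5.27% × (1 − 36%) = 3.3728%.
WACC = 0.7290 × 17.1451% + 0.1473 × 6.9859% + 0.0710 × 2.6880% + 0.0526 × 3.3728% = 13.8966%.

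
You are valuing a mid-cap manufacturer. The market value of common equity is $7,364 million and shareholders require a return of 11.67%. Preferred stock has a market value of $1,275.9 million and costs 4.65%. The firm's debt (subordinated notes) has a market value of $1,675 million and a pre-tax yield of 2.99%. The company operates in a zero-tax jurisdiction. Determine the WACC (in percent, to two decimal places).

Total capital V = 7364 + 1275.9 + 1675 = 10314.9.
Equity: weight = 7364/10314.9 = 0.7139; cost = 11.67%.
Preferred: weight = 1275.9/10314.9 = 0.1237; cost = 4.65%.
Subordinated notes: weight = 1675/10314.9 = 0.1624; after-tax cost = 2.99% × (1 − 0%) = 2.9900%.
WACC = 0.7139 × 11.6700% + 0.1237 × 4.6500% + 0.1624 × 2.9900% = 9.3921%.

9.39%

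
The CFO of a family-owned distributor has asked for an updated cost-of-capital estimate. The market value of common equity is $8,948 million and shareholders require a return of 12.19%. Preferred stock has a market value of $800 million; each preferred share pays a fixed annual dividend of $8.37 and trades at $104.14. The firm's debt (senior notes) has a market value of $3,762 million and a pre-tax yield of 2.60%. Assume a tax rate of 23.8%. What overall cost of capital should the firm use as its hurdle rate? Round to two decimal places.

Cost of preferred: Rp = 8.37 / 104.14 = 8.0373%.
Total capital V = 8948 + 800 + 3762 = 13510.
Equity: weight = 8948/13510 = 0.6623; cost = 12.19%.
Preferred: weight = 800/13510 = 0.0592; cost = 8.0373%.
Senior notes: weight = 3762/13510 = 0.2785; after-tax cost = 2.6% × (1 − 23.8%) = 1.9812%.
WACC = 0.6623 × 12.1900% + 0.0592 × 8.0373% + 0.2785 × 1.9812% = 9.1013%.

9.10%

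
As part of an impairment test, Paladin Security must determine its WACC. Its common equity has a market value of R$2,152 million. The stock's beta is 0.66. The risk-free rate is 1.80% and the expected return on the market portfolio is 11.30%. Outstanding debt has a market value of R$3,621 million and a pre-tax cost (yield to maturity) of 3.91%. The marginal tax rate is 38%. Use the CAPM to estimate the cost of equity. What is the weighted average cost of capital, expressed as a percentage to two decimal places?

Market risk premium = 11.3% − 1.8% = 9.5%.
Cost of equity via CAPM: Re = 1.8% + 0.66 × 9.5% = 8.0700%.
Total capital V = 2152 + 3621 = 5773.
Equity: weight = 2152/5773 = 0.3728; cost = 8.07%.
Debt: weight = 3621/5773 = 0.6272; after-tax cost = 3.91% × (1 − 38%) = 2.4242%.
WACC = 0.3728 × 8.0700% + 0.6272 × 2.4242% = 4.5288%.

4.53%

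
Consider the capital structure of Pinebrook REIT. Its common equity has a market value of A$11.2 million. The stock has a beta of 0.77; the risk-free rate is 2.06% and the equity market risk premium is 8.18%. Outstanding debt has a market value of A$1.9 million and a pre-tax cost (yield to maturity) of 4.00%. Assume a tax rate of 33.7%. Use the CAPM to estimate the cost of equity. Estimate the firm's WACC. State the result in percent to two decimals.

Cost of equity via CAPM: Re = 2.06% + 0.77 × 8.18% = 8.3586%.
Total capital V = 11.2 + 1.9 = 13.1.
Equity: weight = 11.2/13.1 = 0.8550; cost = 8.3586%.
Debt: weight = 1.9/13.1 = 0.1450; after-tax cost = 4% × (1 − 33.7%) = 2.6520%.
WACC = 0.8550 × 8.3586% + 0.1450 × 2.6520% = 7.5309%.

7.53%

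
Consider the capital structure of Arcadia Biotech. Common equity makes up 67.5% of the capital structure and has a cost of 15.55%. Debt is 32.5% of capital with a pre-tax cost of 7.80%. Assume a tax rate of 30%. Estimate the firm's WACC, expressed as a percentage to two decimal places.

After-tax cost of debt = 7.8% × (1 − 30%) = 5.4600%.
WACC = 0.675 × 15.5500% + 0.325 × 5.4600% = 12.2708%.

12.27%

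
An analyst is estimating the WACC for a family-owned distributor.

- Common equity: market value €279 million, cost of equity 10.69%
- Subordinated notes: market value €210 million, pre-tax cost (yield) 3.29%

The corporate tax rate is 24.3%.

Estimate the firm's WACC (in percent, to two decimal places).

7.17%

Total capital V = 279 + 210 = 489.
Equity: weight = 279/489 = 0.5706; cost = 10.69%.
Subordinated notes: weight = 210/489 = 0.4294; after-tax cost = 3.29% × (1 − 24.3%) = 2.4905%.
WACC = 0.5706 × 10.6900% + 0.4294 × 2.4905% = 7.1688%.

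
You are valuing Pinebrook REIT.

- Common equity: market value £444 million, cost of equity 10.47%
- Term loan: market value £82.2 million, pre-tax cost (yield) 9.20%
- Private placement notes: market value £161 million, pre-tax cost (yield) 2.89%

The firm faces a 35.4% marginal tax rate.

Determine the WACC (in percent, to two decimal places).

Total capital V = 444 + 82.2 + 161 = 687.2.
Equity: weight = 444/687.2 = 0.6461; cost = 10.47%.
Term loan: weight = 82.2/687.2 = 0.1196; after-tax cost = 9.2% × (1 − 35.4%) = 5.9432%.
Private placement notes: weight = 161/687.2 = 0.2343; after-tax cost = 2.89% × (1 − 35.4%) = 1.8669%.
WACC = 0.6461 × 10.4700% + 0.1196 × 5.9432% + 0.2343 × 1.8669% = 7.9130%.

7.91%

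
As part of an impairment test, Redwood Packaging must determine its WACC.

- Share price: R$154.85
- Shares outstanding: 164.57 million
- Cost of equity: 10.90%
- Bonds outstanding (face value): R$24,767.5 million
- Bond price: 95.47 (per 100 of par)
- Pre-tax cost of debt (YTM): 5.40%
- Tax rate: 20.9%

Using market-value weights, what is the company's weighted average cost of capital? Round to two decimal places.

7.71%

Market value of equity E = 154.85 × 164.57m = 25483.6645m. Market value of debt D = 24767.5m × 95.47/100 = 23645.53225m.
Total capital V = 25483.6645 + 23645.53225 = 49129.19675.
Equity: weight = 25483.6645/49129.19675 = 0.5187; cost = 10.9%.
Bonds outstanding: weight = 23645.53225/49129.19675 = 0.4813; after-tax cost = 5.4% × (1 − 20.9%) = 4.2714%.
WACC = 0.5187 × 10.9000% + 0.4813 × 4.2714% = 7.7097%.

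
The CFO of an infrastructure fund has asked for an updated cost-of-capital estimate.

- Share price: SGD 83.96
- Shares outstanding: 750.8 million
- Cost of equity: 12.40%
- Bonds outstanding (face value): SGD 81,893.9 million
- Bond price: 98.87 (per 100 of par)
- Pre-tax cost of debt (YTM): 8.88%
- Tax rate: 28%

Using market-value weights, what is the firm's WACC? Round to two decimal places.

9.02%

Market value of equity E = 83.96 × 750.8m = 63037.168m. Market value of debt D = 81893.9m × 98.87/100 = 80968.49893m.
Total capital V = 63037.168 + 80968.49893 = 144005.66693.
Equity: weight = 63037.168/144005.66693 = 0.4377; cost = 12.4%.
Bonds outstanding: weight = 80968.49893/144005.66693 = 0.5623; after-tax cost = 8.88% × (1 − 28%) = 6.3936%.
WACC = 0.4377 × 12.4000% + 0.5623 × 6.3936% = 9.0228%.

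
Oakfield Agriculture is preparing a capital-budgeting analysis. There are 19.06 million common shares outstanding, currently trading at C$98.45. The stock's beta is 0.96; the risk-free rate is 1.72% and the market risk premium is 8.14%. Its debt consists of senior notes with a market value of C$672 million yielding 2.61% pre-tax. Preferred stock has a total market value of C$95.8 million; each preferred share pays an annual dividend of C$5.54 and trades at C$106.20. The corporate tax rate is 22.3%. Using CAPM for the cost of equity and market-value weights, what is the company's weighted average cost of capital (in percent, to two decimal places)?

7.47%

Cost of equity via CAPM: Re = 1.72% + 0.96 × 8.14% = 9.5344%.
Cost of preferred: Rp = 5.54 / 106.2 = 5.2166%.
Market value of equity E = 98.45 × 19.06m = 1876.457m.
Total capital V = 1876.457 + 95.8 + 672 = 2644.257.
Equity: weight = 1876.457/2644.257 = 0.7096; cost = 9.5344%.
Preferred: weight = 95.8/2644.257 = 0.0362; cost = 5.2166%.
Senior notes: weight = 672/2644.257 = 0.2541; after-tax cost = 2.61% × (1 − 22.3%) = 2.0280%.
WACC = 0.7096 × 9.5344% + 0.0362 × 5.2166% + 0.2541 × 2.0280% = 7.4703%.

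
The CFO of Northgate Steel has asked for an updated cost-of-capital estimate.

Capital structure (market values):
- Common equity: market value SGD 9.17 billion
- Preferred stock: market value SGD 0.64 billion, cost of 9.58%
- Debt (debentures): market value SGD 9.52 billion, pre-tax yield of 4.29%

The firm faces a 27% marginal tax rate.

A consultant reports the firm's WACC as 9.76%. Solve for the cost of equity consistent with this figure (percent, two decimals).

Total capital V = 9.17 + 0.64 + 9.52 = 19.33.
Equity weight = 9.17/19.33 = 0.4744.
Preferred weight = 0.64/19.33 = 0.0331.
Debentures weight = 9.52/19.33 = 0.4925.
Debt contribution = 0.4925 × 4.29% × (1 − 27%) = 1.5424%.
Preferred contribution = 0.0331 × 9.58% = 0.3172%.
Required equity contribution = 9.76% − 1.8595% = 7.9005%.
Re = 7.9005% / 0.4744 = 16.6539%.

16.65%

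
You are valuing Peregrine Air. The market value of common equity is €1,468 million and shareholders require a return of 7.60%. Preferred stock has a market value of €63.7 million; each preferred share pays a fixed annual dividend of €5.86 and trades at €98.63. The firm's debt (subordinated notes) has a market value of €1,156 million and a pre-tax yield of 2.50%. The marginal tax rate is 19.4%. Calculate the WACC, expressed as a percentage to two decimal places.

5.16%

Cost of preferred: Rp = 5.86 / 98.63 = 5.9414%.
Total capital V = 1468 + 63.7 + 1156 = 2687.7.
Equity: weight = 1468/2687.7 = 0.5462; cost = 7.6%.
Preferred: weight = 63.7/2687.7 = 0.0237; cost = 5.9414%.
Subordinated notes: weight = 1156/2687.7 = 0.4301; after-tax cost = 2.5% × (1 − 19.4%) = 2.0150%.
WACC = 0.5462 × 7.6000% + 0.0237 × 5.9414% + 0.4301 × 2.0150% = 5.1585%.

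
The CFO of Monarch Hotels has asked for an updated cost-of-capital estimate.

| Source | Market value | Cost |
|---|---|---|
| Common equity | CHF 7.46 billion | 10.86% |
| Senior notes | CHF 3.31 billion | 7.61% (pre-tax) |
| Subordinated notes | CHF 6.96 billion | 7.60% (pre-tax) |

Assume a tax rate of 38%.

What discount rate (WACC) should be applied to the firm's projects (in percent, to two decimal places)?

7.30%

Total capital V = 7.46 + 3.31 + 6.96 = 17.73.
Equity: weight = 7.46/17.73 = 0.4208; cost = 10.86%.
Senior notes: weight = 3.31/17.73 = 0.1867; after-tax cost = 7.61% × (1 − 38%) = 4.7182%.
Subordinated notes: weight = 6.96/17.73 = 0.3926; after-tax cost = 7.6% × (1 − 38%) = 4.7120%.
WACC = 0.4208 × 10.8600% + 0.1867 × 4.7182% + 0.3926 × 4.7120% = 7.3000%.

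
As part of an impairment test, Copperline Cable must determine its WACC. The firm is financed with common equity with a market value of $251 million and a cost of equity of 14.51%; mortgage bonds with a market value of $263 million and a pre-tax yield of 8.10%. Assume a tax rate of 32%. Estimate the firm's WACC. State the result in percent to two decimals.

Total capital V = 251 + 263 = 514.
Equity: weight = 251/514 = 0.4883; cost = 14.51%.
Mortgage bonds: weight = 263/514 = 0.5117; after-tax cost = 8.1% × (1 − 32%) = 5.5080%.
WACC = 0.4883 × 14.5100% + 0.5117 × 5.5080% = 9.9039%.

9.90%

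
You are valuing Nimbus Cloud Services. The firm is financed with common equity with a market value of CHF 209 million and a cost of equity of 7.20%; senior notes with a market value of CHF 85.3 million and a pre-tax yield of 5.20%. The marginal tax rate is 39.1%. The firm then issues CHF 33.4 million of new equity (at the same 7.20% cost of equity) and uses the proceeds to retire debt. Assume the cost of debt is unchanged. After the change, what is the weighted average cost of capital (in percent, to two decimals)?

6.49%

After the change:
Total capital V = 242.4 + 51.9 = 294.3.
Equity: weight = 242.4/294.3 = 0.8236; cost = 7.2%.
Senior notes: weight = 51.9/294.3 = 0.1764; after-tax cost = 5.2% × (1 − 39.1%) = 3.1668%.
WACC = 0.8236 × 7.2000% + 0.1764 × 3.1668% = 6.4887%.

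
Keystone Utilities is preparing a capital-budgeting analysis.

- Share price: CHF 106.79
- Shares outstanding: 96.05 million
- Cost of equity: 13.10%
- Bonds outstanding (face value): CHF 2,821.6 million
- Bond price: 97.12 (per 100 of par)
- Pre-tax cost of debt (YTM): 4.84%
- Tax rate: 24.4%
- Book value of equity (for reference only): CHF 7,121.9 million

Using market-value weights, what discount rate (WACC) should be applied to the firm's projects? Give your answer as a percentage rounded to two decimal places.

11.11%

Market value of equity E = 106.79 × 96.05m = 10257.1795m. Market value of debt D = 2821.6m × 97.12/100 = 2740.33792m.
Total capital V = 10257.1795 + 2740.33792 = 12997.51742.
Equity: weight = 10257.1795/12997.51742 = 0.7892; cost = 13.1%.
Bonds outstanding: weight = 2740.33792/12997.51742 = 0.2108; after-tax cost = 4.84% × (1 − 24.4%) = 3.6590%.
WACC = 0.7892 × 13.1000% + 0.2108 × 3.6590% = 11.1095%.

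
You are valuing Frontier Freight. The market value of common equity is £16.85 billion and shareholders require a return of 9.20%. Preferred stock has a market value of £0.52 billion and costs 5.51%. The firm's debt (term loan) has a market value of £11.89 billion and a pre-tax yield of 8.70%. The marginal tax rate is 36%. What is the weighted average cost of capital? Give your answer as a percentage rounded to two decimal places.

Total capital V = 16.85 + 0.52 + 11.89 = 29.26.
Equity: weight = 16.85/29.26 = 0.5759; cost = 9.2%.
Preferred: weight = 0.52/29.26 = 0.0178; cost = 5.51%.
Term loan: weight = 11.89/29.26 = 0.4064; after-tax cost = 8.7% × (1 − 36%) = 5.5680%.
WACC = 0.5759 × 9.2000% + 0.0178 × 5.5100% + 0.4064 × 5.5680% = 7.6585%.

7.66%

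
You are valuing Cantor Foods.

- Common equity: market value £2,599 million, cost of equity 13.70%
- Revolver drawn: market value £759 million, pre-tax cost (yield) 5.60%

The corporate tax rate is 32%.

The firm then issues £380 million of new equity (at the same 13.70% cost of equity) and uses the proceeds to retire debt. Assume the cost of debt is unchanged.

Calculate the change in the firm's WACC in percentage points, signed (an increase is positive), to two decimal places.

+1.12 pp

Current WACC:
Total capital V = 2599 + 759 = 3358.
Equity: weight = 2599/3358 = 0.7740; cost = 13.7%.
Revolver drawn: weight = 759/3358 = 0.2260; after-tax cost = 5.6% × (1 − 32%) = 3.8080%.
WACC = 0.7740 × 13.7000% + 0.2260 × 3.8080% = 11.4641%.
After the change:
Total capital V = 2979 + 379 = 3358.
Equity: weight = 2979/3358 = 0.8871; cost = 13.7%.
Revolver drawn: weight = 379/3358 = 0.1129; after-tax cost = 5.6% × (1 − 32%) = 3.8080%.
WACC = 0.8871 × 13.7000% + 0.1129 × 3.8080% = 12.5835%.
Change in WACC = 12.5835% − 11.4641% = 1.1194 pp.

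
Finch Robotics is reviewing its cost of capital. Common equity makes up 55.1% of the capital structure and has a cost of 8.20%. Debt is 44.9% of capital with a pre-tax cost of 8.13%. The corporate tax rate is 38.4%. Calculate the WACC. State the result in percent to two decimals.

6.77%

After-tax cost of debt = 8.13% × (1 − 38.4%) = 5.0081%.
WACC = 0.551 × 8.2000% + 0.449 × 5.0081% = 6.7668%.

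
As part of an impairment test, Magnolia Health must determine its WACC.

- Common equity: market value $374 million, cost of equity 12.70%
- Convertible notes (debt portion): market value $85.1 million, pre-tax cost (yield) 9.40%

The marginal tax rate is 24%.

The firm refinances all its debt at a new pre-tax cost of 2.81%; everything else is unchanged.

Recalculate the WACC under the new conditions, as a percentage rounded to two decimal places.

10.74%

After the change:
Total capital V = 374 + 85.1 = 459.1.
Equity: weight = 374/459.1 = 0.8146; cost = 12.7%.
Convertible notes (debt portion): weight = 85.1/459.1 = 0.1854; after-tax cost = 2.81% × (1 − 24%) = 2.1356%.
WACC = 0.8146 × 12.7000% + 0.1854 × 2.1356% = 10.7418%.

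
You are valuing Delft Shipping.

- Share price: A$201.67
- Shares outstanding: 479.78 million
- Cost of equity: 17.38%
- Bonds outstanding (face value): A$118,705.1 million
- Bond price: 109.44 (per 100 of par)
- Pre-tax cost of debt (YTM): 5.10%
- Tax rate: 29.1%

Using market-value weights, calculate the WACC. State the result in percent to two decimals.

9.49%

Market value of equity E = 201.67 × 479.78m = 96757.2326m. Market value of debt D = 118705.1m × 109.44/100 = 129910.86144m.
Total capital V = 96757.2326 + 129910.86144 = 226668.09404.
Equity: weight = 96757.2326/226668.09404 = 0.4269; cost = 17.38%.
Bonds outstanding: weight = 129910.86144/226668.09404 = 0.5731; after-tax cost = 5.1% × (1 − 29.1%) = 3.6159%.
WACC = 0.4269 × 17.3800% + 0.5731 × 3.6159% = 9.4913%.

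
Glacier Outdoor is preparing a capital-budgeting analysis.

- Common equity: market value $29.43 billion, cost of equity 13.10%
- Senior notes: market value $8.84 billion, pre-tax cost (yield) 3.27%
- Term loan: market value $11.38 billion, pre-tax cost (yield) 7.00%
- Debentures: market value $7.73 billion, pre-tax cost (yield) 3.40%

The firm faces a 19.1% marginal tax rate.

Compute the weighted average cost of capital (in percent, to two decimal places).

Total capital V = 29.43 + 8.84 + 11.38 + 7.73 = 57.38.
Equity: weight = 29.43/57.38 = 0.5129; cost = 13.1%.
Senior notes: weight = 8.84/57.38 = 0.1541; after-tax cost = 3.27% × (1 − 19.1%) = 2.6454%.
Term loan: weight = 11.38/57.38 = 0.1983; after-tax cost = 7% × (1 − 19.1%) = 5.6630%.
Debentures: weight = 7.73/57.38 = 0.1347; after-tax cost = 3.4% × (1 − 19.1%) = 2.7506%.
WACC = 0.5129 × 13.1000% + 0.1541 × 2.6454% + 0.1983 × 5.6630% + 0.1347 × 2.7506% = 8.6202%.

8.62%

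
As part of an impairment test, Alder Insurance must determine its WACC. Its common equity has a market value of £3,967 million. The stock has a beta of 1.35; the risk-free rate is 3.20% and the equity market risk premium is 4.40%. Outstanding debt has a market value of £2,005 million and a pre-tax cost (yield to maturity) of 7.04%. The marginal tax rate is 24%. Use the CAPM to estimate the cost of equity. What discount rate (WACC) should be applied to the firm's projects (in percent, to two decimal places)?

Cost of equity via CAPM: Re = 3.2% + 1.35 × 4.4% = 9.1400%.
Total capital V = 3967 + 2005 = 5972.
Equity: weight = 3967/5972 = 0.6643; cost = 9.14%.
Debt: weight = 2005/5972 = 0.3357; after-tax cost = 7.04% × (1 − 24%) = 5.3504%.
WACC = 0.6643 × 9.1400% + 0.3357 × 5.3504% = 7.8677%.

7.87%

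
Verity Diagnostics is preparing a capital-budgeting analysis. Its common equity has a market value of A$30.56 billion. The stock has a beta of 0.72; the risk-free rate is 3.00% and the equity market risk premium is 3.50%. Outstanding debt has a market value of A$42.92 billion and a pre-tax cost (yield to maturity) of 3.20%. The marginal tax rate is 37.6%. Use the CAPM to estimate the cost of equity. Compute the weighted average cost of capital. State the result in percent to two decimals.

Cost of equity via CAPM: Re = 3.0% + 0.72 × 3.5% = 5.5200%.
Total capital V = 30.56 + 42.92 = 73.48.
Equity: weight = 30.56/73.48 = 0.4159; cost = 5.52%.
Debt: weight = 42.92/73.48 = 0.5841; after-tax cost = 3.2% × (1 − 37.6%) = 1.9968%.
WACC = 0.4159 × 5.5200% + 0.5841 × 1.9968% = 3.4621%.

3.46%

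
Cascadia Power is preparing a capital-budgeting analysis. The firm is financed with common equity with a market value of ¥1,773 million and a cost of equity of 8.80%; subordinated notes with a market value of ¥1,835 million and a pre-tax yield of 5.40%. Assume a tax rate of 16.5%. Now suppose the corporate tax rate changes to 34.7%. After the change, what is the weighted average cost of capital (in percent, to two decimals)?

6.12%

After the change:
Total capital V = 1773 + 1835 = 3608.
Equity: weight = 1773/3608 = 0.4914; cost = 8.8%.
Subordinated notes: weight = 1835/3608 = 0.5086; after-tax cost = 5.4% × (1 − 34.7%) = 3.5262%.
WACC = 0.4914 × 8.8000% + 0.5086 × 3.5262% = 6.1178%.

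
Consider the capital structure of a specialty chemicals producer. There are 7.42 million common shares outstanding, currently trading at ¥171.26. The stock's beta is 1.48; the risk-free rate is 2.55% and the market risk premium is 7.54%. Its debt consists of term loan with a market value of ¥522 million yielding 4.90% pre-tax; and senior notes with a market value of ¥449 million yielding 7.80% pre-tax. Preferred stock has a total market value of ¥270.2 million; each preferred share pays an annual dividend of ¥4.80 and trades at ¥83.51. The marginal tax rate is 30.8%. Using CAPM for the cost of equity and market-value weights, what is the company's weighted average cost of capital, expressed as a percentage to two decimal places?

Cost of equity via CAPM: Re = 2.55% + 1.48 × 7.54% = 13.7092%.
Cost of preferred: Rp = 4.8 / 83.51 = 5.7478%.
Market value of equity E = 171.26 × 7.42m = 1270.7492m.
Total capital V = 1270.7492 + 270.2 + 522 + 449 = 2511.9492.
Equity: weight = 1270.7492/2511.9492 = 0.5059; cost = 13.7092%.
Preferred: weight = 270.2/2511.9492 = 0.1076; cost = 5.7478%.
Term loan: weight = 522/2511.9492 = 0.2078; after-tax cost = 4.9% × (1 − 30.8%) = 3.3908%.
Senior notes: weight = 449/2511.9492 = 0.1787; after-tax cost = 7.8% × (1 − 30.8%) = 5.3976%.
WACC = 0.5059 × 13.7092% + 0.1076 × 5.7478% + 0.2078 × 3.3908% + 0.1787 × 5.3976% = 9.2229%.

9.22%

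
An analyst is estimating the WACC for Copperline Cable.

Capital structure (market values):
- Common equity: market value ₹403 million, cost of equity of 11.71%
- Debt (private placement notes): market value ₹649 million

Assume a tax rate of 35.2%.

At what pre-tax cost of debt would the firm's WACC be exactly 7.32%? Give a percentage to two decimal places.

Total capital V = 403 + 649 = 1052.
Equity weight = 403/1052 = 0.3831.
Private placement notes weight = 649/1052 = 0.6169.
Equity contribution = 0.3831 × 11.71% = 4.4859%.
Remaining for debt = 7.32% − 4.4859% = 2.8341%.
Rd × (1 − 35.2%) × 0.6169 = 2.8341%  ⇒  Rd = 7.0895%.

7.09%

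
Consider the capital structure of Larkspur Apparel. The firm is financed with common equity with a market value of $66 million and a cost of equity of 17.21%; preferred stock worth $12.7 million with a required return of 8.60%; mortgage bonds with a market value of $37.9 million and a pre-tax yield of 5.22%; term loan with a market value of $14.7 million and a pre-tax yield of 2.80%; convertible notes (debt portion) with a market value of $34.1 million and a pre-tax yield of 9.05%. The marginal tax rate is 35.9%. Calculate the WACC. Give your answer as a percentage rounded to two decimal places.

9.65%

Total capital V = 66 + 12.7 + 37.9 + 14.7 + 34.1 = 165.4.
Equity: weight = 66/165.4 = 0.3990; cost = 17.21%.
Preferred: weight = 12.7/165.4 = 0.0768; cost = 8.6%.
Mortgage bonds: weight = 37.9/165.4 = 0.2291; after-tax cost = 5.22% × (1 − 35.9%) = 3.3460%.
Term loan: weight = 14.7/165.4 = 0.0889; after-tax cost = 2.8% × (1 − 35.9%) = 1.7948%.
Convertible notes (debt portion): weight = 34.1/165.4 = 0.2062; after-tax cost = 9.05% × (1 − 35.9%) = 5.8011%.
WACC = 0.3990 × 17.2100% + 0.0768 × 8.6000% + 0.2291 × 3.3460% + 0.0889 × 1.7948% + 0.2062 × 5.8011% = 9.6499%.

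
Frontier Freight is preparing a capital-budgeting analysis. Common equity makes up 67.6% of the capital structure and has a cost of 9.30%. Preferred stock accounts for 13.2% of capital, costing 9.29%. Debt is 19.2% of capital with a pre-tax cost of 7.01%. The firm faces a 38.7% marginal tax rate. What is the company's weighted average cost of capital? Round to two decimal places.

8.34%

After-tax cost of debt = 7.01% × (1 − 38.7%) = 4.2971%.
WACC = 0.676 × 9.3000% + 0.132 × 9.2900% + 0.192 × 4.2971% = 8.3381%.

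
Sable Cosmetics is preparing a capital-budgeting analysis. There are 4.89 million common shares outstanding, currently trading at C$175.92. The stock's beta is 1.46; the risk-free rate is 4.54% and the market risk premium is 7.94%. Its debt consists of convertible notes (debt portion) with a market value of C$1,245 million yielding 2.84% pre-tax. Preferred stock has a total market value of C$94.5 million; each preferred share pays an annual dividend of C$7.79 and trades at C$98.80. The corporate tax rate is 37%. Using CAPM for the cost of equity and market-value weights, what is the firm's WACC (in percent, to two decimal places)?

Cost of equity via CAPM: Re = 4.54% + 1.46 × 7.94% = 16.1324%.
Cost of preferred: Rp = 7.79 / 98.8 = 7.8846%.
Market value of equity E = 175.92 × 4.89m = 860.2488m.
Total capital V = 860.2488 + 94.5 + 1245 = 2199.7488.
Equity: weight = 860.2488/2199.7488 = 0.3911; cost = 16.1324%.
Preferred: weight = 94.5/2199.7488 = 0.0430; cost = 7.8846%.
Convertible notes (debt portion): weight = 1245/2199.7488 = 0.5660; after-tax cost = 2.84% × (1 − 37%) = 1.7892%.
WACC = 0.3911 × 16.1324% + 0.0430 × 7.8846% + 0.5660 × 1.7892% = 7.6602%.

7.66%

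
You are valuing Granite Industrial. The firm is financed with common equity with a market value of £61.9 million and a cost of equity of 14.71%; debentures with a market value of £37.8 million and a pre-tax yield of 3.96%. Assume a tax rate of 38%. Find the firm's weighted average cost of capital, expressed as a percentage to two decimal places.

Total capital V = 61.9 + 37.8 = 99.7.
Equity: weight = 61.9/99.7 = 0.6209; cost = 14.71%.
Debentures: weight = 37.8/99.7 = 0.3791; after-tax cost = 3.96% × (1 − 38%) = 2.4552%.
WACC = 0.6209 × 14.7100% + 0.3791 × 2.4552% = 10.0637%.

10.06%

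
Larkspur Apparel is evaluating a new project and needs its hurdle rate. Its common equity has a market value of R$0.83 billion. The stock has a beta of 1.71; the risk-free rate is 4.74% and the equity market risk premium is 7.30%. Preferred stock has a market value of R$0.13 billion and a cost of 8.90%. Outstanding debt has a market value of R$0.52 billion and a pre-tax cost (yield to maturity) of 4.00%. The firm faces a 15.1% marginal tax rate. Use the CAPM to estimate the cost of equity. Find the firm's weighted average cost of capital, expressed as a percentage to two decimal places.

11.63%

Cost of equity via CAPM: Re = 4.74% + 1.71 × 7.3% = 17.2230%.
Total capital V = 0.83 + 0.13 + 0.52 = 1.48.
Equity: weight = 0.83/1.48 = 0.5608; cost = 17.223%.
Preferred: weight = 0.13/1.48 = 0.0878; cost = 8.9%.
Debt: weight = 0.52/1.48 = 0.3514; after-tax cost = 4% × (1 − 15.1%) = 3.3960%.
WACC = 0.5608 × 17.2230% + 0.0878 × 8.9000% + 0.3514 × 3.3960% = 11.6338%.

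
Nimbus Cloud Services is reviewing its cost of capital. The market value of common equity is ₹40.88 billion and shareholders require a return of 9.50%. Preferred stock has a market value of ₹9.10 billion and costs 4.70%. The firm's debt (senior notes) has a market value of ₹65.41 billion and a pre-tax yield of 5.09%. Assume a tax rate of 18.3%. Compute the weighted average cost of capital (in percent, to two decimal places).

6.09%

Total capital V = 40.88 + 9.1 + 65.41 = 115.39.
Equity: weight = 40.88/115.39 = 0.3543; cost = 9.5%.
Preferred: weight = 9.1/115.39 = 0.0789; cost = 4.7%.
Senior notes: weight = 65.41/115.39 = 0.5669; after-tax cost = 5.09% × (1 − 18.3%) = 4.1585%.
WACC = 0.3543 × 9.5000% + 0.0789 × 4.7000% + 0.5669 × 4.1585% = 6.0936%.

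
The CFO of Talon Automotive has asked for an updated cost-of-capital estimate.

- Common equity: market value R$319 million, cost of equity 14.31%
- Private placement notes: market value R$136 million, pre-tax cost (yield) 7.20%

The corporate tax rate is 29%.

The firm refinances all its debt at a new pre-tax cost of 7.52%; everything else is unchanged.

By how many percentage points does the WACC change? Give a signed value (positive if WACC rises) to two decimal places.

Current WACC:
Total capital V = 319 + 136 = 455.
Equity: weight = 319/455 = 0.7011; cost = 14.31%.
Private placement notes: weight = 136/455 = 0.2989; after-tax cost = 7.2% × (1 − 29%) = 5.1120%.
WACC = 0.7011 × 14.3100% + 0.2989 × 5.1120% = 11.5607%.
After the change:
Total capital V = 319 + 136 = 455.
Equity: weight = 319/455 = 0.7011; cost = 14.31%.
Private placement notes: weight = 136/455 = 0.2989; after-tax cost = 7.52% × (1 − 29%) = 5.3392%.
WACC = 0.7011 × 14.3100% + 0.2989 × 5.3392% = 11.6286%.
Change in WACC = 11.6286% − 11.5607% = 0.0679 pp.

+0.07 pp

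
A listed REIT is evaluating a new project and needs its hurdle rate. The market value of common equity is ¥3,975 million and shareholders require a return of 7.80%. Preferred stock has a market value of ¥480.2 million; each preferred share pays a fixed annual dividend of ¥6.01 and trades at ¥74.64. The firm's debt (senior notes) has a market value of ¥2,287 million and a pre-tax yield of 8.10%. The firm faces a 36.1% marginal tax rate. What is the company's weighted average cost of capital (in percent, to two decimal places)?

6.93%

Cost of preferred: Rp = 6.01 / 74.64 = 8.0520%.
Total capital V = 3975 + 480.2 + 2287 = 6742.2.
Equity: weight = 3975/6742.2 = 0.5896; cost = 7.8%.
Preferred: weight = 480.2/6742.2 = 0.0712; cost = 8.052%.
Senior notes: weight = 2287/6742.2 = 0.3392; after-tax cost = 8.1% × (1 − 36.1%) = 5.1759%.
WACC = 0.5896 × 7.8000% + 0.0712 × 8.0520% + 0.3392 × 5.1759% = 6.9278%.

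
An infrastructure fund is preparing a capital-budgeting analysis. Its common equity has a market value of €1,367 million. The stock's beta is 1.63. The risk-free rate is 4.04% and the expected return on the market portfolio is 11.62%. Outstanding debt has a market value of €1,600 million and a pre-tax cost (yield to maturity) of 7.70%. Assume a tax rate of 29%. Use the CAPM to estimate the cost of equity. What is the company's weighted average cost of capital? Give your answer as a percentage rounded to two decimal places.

Market risk premium = 11.62% − 4.04% = 7.58%.
Cost of equity via CAPM: Re = 4.04% + 1.63 × 7.58% = 16.3954%.
Total capital V = 1367 + 1600 = 2967.
Equity: weight = 1367/2967 = 0.4607; cost = 16.3954%.
Debt: weight = 1600/2967 = 0.5393; after-tax cost = 7.7% × (1 − 29%) = 5.4670%.
WACC = 0.4607 × 16.3954% + 0.5393 × 5.4670% = 10.5021%.

10.50%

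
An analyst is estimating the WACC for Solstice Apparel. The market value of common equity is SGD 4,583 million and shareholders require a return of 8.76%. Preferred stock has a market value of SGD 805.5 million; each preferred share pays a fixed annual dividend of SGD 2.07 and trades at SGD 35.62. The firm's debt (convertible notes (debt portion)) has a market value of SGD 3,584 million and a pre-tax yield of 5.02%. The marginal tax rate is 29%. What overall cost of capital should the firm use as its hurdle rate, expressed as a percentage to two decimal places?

6.42%

Cost of preferred: Rp = 2.07 / 35.62 = 5.8113%.
Total capital V = 4583 + 805.5 + 3584 = 8972.5.
Equity: weight = 4583/8972.5 = 0.5108; cost = 8.76%.
Preferred: weight = 805.5/8972.5 = 0.0898; cost = 5.8113%.
Convertible notes (debt portion): weight = 3584/8972.5 = 0.3994; after-tax cost = 5.02% × (1 − 29%) = 3.5642%.
WACC = 0.5108 × 8.7600% + 0.0898 × 5.8113% + 0.3994 × 3.5642% = 6.4199%.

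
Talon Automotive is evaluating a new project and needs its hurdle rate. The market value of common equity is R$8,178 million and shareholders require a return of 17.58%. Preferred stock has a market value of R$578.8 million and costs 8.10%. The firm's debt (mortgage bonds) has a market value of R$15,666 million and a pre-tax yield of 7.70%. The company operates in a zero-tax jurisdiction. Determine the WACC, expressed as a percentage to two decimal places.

11.02%

Total capital V = 8178 + 578.8 + 15666 = 24422.8.
Equity: weight = 8178/24422.8 = 0.3349; cost = 17.58%.
Preferred: weight = 578.8/24422.8 = 0.0237; cost = 8.1%.
Mortgage bonds: weight = 15666/24422.8 = 0.6414; after-tax cost = 7.7% × (1 − 0%) = 7.7000%.
WACC = 0.3349 × 17.5800% + 0.0237 × 8.1000% + 0.6414 × 7.7000% = 11.0178%.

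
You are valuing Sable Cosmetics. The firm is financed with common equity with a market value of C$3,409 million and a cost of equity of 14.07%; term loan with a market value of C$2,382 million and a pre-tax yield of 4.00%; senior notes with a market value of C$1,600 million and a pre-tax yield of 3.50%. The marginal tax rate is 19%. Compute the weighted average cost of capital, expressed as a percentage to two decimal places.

8.15%

Total capital V = 3409 + 2382 + 1600 = 7391.
Equity: weight = 3409/7391 = 0.4612; cost = 14.07%.
Term loan: weight = 2382/7391 = 0.3223; after-tax cost = 4% × (1 − 19%) = 3.2400%.
Senior notes: weight = 1600/7391 = 0.2165; after-tax cost = 3.5% × (1 − 19%) = 2.8350%.
WACC = 0.4612 × 14.0700% + 0.3223 × 3.2400% + 0.2165 × 2.8350% = 8.1475%.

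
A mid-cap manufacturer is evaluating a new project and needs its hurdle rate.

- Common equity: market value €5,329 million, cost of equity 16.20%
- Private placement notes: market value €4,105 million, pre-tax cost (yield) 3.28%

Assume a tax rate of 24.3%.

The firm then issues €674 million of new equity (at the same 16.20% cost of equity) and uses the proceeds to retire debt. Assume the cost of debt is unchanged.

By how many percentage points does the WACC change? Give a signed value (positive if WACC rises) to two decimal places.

+0.98 pp

Current WACC:
Total capital V = 5329 + 4105 = 9434.
Equity: weight = 5329/9434 = 0.5649; cost = 16.2%.
Private placement notes: weight = 4105/9434 = 0.4351; after-tax cost = 3.28% × (1 − 24.3%) = 2.4830%.
WACC = 0.5649 × 16.2000% + 0.4351 × 2.4830% = 10.2313%.
After the change:
Total capital V = 6003 + 3431 = 9434.
Equity: weight = 6003/9434 = 0.6363; cost = 16.2%.
Private placement notes: weight = 3431/9434 = 0.3637; after-tax cost = 3.28% × (1 − 24.3%) = 2.4830%.
WACC = 0.6363 × 16.2000% + 0.3637 × 2.4830% = 11.2113%.
Change in WACC = 11.2113% − 10.2313% = 0.9800 pp.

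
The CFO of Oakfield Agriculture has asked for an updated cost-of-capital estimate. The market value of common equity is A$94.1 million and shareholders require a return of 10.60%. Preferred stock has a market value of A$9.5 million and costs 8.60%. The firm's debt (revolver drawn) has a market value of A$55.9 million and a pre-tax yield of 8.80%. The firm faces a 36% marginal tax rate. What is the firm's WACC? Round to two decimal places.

8.74%

Total capital V = 94.1 + 9.5 + 55.9 = 159.5.
Equity: weight = 94.1/159.5 = 0.5900; cost = 10.6%.
Preferred: weight = 9.5/159.5 = 0.0596; cost = 8.6%.
Revolver drawn: weight = 55.9/159.5 = 0.3505; after-tax cost = 8.8% × (1 − 36%) = 5.6320%.
WACC = 0.5900 × 10.6000% + 0.0596 × 8.6000% + 0.3505 × 5.6320% = 8.7397%.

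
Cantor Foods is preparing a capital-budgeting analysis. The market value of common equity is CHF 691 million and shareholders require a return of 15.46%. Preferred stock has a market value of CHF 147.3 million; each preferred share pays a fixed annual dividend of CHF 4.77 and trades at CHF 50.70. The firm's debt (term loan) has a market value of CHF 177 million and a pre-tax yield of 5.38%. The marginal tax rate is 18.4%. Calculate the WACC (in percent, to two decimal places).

Cost of preferred: Rp = 4.77 / 50.7 = 9.4083%.
Total capital V = 691 + 147.3 + 177 = 1015.3.
Equity: weight = 691/1015.3 = 0.6806; cost = 15.46%.
Preferred: weight = 147.3/1015.3 = 0.1451; cost = 9.4083%.
Term loan: weight = 177/1015.3 = 0.1743; after-tax cost = 5.38% × (1 − 18.4%) = 4.3901%.
WACC = 0.6806 × 15.4600% + 0.1451 × 9.4083% + 0.1743 × 4.3901% = 12.6522%.

12.65%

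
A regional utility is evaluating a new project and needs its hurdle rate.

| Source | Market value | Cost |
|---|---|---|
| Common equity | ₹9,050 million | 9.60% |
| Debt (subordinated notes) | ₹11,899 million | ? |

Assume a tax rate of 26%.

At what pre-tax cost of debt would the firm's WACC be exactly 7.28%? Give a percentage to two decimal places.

7.45%

Total capital V = 9050 + 11899 = 20949.
Equity weight = 9050/20949 = 0.4320.
Subordinated notes weight = 11899/20949 = 0.5680.
Equity contribution = 0.4320 × 9.6% = 4.1472%.
Remaining for debt = 7.28% − 4.1472% = 3.1328%.
Rd × (1 − 26%) × 0.5680 = 3.1328%  ⇒  Rd = 7.4534%.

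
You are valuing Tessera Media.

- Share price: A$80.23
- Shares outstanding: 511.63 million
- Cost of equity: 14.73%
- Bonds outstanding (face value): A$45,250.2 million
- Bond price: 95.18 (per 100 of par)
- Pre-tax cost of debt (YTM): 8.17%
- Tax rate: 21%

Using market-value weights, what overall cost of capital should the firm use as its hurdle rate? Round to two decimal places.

10.49%

Market value of equity E = 80.23 × 511.63m = 41048.0749m. Market value of debt D = 45250.2m × 95.18/100 = 43069.14036m.
Total capital V = 41048.0749 + 43069.14036 = 84117.21526.
Equity: weight = 41048.0749/84117.21526 = 0.4880; cost = 14.73%.
Bonds outstanding: weight = 43069.14036/84117.21526 = 0.5120; after-tax cost = 8.17% × (1 − 21%) = 6.4543%.
WACC = 0.4880 × 14.7300% + 0.5120 × 6.4543% = 10.4927%.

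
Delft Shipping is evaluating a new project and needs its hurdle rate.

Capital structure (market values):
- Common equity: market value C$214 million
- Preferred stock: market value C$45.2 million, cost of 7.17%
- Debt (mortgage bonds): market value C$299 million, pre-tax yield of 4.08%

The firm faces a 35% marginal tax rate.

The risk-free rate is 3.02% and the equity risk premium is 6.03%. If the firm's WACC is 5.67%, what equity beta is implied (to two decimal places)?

1.09

Total capital V = 214 + 45.2 + 299 = 558.2.
Equity weight = 214/558.2 = 0.3834.
Preferred weight = 45.2/558.2 = 0.0810.
Mortgage bonds weight = 299/558.2 = 0.5357.
Debt contribution = 0.5357 × 4.08% × (1 − 35%) = 1.4205%.
Preferred contribution = 0.0810 × 7.17% = 0.5806%.
Required equity contribution = 5.67% − 2.0011% = 3.6689%  ⇒  Re = 9.5699%.
CAPM: 9.5699% = 3.02% + β × 6.03%  ⇒  β = 1.0862.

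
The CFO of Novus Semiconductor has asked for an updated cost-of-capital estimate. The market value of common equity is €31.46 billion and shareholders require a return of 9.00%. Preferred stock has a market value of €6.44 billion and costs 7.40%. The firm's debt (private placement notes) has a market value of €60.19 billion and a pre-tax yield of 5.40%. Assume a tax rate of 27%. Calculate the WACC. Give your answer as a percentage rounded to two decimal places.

Total capital V = 31.46 + 6.44 + 60.19 = 98.09.
Equity: weight = 31.46/98.09 = 0.3207; cost = 9%.
Preferred: weight = 6.44/98.09 = 0.0657; cost = 7.4%.
Private placement notes: weight = 60.19/98.09 = 0.6136; after-tax cost = 5.4% × (1 − 27%) = 3.9420%.
WACC = 0.3207 × 9.0000% + 0.0657 × 7.4000% + 0.6136 × 3.9420% = 5.7913%.

5.79%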